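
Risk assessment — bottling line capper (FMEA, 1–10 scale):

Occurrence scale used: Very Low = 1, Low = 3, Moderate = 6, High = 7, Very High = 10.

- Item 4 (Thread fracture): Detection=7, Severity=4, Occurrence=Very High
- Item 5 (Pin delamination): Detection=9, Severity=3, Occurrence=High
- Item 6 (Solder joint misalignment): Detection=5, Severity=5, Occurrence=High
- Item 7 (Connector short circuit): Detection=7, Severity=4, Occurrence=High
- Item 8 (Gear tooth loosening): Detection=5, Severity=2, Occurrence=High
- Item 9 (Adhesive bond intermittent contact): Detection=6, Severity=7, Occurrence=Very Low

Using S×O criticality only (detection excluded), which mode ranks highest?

Criticality = Severity × Occurrence:
  Item 4: 4 × 10 = 40
  Item 5: 3 × 7 = 21
  Item 6: 5 × 7 = 35
  Item 7: 4 × 7 = 28
  Item 8: 2 × 7 = 14
  Item 9: 7 × 1 = 7
Highest criticality is 40 → Item 4.

Item 4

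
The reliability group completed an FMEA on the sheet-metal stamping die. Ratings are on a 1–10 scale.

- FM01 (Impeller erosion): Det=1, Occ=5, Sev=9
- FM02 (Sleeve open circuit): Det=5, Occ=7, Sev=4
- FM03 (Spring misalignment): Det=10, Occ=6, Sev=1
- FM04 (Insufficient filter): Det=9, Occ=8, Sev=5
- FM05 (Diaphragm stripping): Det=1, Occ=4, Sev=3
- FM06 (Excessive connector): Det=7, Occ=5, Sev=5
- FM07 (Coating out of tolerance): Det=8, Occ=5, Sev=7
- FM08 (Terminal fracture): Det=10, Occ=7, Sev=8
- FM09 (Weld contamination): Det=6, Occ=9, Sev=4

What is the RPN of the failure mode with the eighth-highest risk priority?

45

RPN = Severity × Occurrence × Detection:
  FM01: 9 × 5 × 1 = 45
  FM02: 4 × 7 × 5 = 140
  FM03: 1 × 6 × 10 = 60
  FM04: 5 × 8 × 9 = 360
  FM05: 3 × 4 × 1 = 12
  FM06: 5 × 5 × 7 = 175
  FM07: 7 × 5 × 8 = 280
  FM08: 8 × 7 × 10 = 560
  FM09: 4 × 9 × 6 = 216
Sorted descending: 560, 360, 280, 216, 175, 140, 60, 45, 12.
The eighth-highest RPN is 45 (FM01).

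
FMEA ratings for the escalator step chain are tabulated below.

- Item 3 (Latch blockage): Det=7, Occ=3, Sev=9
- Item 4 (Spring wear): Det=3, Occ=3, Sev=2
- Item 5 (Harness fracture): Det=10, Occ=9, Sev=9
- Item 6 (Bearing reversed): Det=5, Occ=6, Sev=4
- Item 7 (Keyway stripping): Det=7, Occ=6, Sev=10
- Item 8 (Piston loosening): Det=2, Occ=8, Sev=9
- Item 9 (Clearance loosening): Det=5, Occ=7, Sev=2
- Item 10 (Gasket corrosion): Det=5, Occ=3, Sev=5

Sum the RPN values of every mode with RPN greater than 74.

RPN = Severity × Occurrence × Detection:
  Item 3: 9 × 3 × 7 = 189
  Item 4: 2 × 3 × 3 = 18
  Item 5: 9 × 9 × 10 = 810
  Item 6: 4 × 6 × 5 = 120
  Item 7: 10 × 6 × 7 = 420
  Item 8: 9 × 8 × 2 = 144
  Item 9: 2 × 7 × 5 = 70
  Item 10: 5 × 3 × 5 = 75
RPN > 74: Item 3 (189), Item 5 (810), Item 6 (120), Item 7 (420), Item 8 (144), Item 10 (75).
Sum: 189 + 810 + 120 + 420 + 144 + 75 = 1758.

1758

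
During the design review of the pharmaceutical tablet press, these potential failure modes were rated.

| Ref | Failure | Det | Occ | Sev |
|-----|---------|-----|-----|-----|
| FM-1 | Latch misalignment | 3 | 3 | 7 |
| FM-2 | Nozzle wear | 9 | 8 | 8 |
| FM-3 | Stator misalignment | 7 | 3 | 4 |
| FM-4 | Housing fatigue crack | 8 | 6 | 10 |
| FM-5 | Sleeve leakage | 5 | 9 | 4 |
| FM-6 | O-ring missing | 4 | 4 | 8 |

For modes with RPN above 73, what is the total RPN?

RPN = Severity × Occurrence × Detection:
  FM-1: 7 × 3 × 3 = 63
  FM-2: 8 × 8 × 9 = 576
  FM-3: 4 × 3 × 7 = 84
  FM-4: 10 × 6 × 8 = 480
  FM-5: 4 × 9 × 5 = 180
  FM-6: 8 × 4 × 4 = 128
RPN > 73: FM-2 (576), FM-3 (84), FM-4 (480), FM-5 (180), FM-6 (128).
Sum: 576 + 84 + 480 + 180 + 128 = 1448.

1448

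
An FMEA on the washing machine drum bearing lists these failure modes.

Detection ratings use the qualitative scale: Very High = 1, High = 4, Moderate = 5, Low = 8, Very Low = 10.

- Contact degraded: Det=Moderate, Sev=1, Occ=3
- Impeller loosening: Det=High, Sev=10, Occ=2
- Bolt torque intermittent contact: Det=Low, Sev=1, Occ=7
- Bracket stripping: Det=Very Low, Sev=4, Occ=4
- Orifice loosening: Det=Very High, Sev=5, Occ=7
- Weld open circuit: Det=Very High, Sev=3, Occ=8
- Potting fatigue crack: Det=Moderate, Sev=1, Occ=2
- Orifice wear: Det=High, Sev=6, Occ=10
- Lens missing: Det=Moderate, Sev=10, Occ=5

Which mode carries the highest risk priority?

RPN = Severity × Occurrence × Detection:
  Contact degraded: 1 × 3 × 5 = 15
  Impeller loosening: 10 × 2 × 4 = 80
  Bolt torque intermittent contact: 1 × 7 × 8 = 56
  Bracket stripping: 4 × 4 × 10 = 160
  Orifice loosening: 5 × 7 × 1 = 35
  Weld open circuit: 3 × 8 × 1 = 24
  Potting fatigue crack: 1 × 2 × 5 = 10
  Orifice wear: 6 × 10 × 4 = 240
  Lens missing: 10 × 5 × 5 = 250
Highest RPN is 250 → Lens missing.

Lens missing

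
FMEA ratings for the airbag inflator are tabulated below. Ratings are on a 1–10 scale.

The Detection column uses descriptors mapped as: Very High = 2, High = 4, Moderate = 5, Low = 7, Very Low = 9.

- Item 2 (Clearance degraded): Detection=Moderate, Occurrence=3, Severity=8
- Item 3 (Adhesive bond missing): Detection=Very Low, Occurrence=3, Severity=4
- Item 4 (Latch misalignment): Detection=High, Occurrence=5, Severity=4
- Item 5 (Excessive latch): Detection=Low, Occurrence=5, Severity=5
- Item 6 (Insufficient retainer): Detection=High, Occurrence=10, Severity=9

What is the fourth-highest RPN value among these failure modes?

108

RPN = Severity × Occurrence × Detection:
  Item 2: 8 × 3 × 5 = 120
  Item 3: 4 × 3 × 9 = 108
  Item 4: 4 × 5 × 4 = 80
  Item 5: 5 × 5 × 7 = 175
  Item 6: 9 × 10 × 4 = 360
Sorted descending: 360, 175, 120, 108, 80.
The fourth-highest RPN is 108 (Item 3).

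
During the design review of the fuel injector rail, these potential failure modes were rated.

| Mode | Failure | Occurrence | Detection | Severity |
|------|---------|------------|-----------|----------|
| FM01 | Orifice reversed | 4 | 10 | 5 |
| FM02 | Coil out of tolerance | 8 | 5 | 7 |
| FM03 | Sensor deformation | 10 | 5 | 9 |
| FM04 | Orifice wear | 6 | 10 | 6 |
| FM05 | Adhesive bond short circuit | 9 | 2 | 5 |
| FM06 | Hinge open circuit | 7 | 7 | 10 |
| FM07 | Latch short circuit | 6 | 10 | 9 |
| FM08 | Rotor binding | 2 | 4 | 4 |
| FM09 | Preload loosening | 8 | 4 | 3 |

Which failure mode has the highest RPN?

RPN = Severity × Occurrence × Detection:
  FM01: 5 × 4 × 10 = 200
  FM02: 7 × 8 × 5 = 280
  FM03: 9 × 10 × 5 = 450
  FM04: 6 × 6 × 10 = 360
  FM05: 5 × 9 × 2 = 90
  FM06: 10 × 7 × 7 = 490
  FM07: 9 × 6 × 10 = 540
  FM08: 4 × 2 × 4 = 32
  FM09: 3 × 8 × 4 = 96
Highest RPN is 540 → FM07.

FM07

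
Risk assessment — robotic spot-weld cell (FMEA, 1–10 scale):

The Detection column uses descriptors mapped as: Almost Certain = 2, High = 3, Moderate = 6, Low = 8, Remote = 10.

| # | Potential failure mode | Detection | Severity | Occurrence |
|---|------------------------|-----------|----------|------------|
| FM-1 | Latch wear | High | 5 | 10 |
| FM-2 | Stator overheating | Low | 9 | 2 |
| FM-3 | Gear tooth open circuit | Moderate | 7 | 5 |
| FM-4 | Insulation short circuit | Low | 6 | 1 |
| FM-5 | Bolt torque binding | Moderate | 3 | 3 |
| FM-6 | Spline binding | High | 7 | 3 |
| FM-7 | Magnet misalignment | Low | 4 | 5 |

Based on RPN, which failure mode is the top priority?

RPN = Severity × Occurrence × Detection:
  FM-1: 5 × 10 × 3 = 150
  FM-2: 9 × 2 × 8 = 144
  FM-3: 7 × 5 × 6 = 210
  FM-4: 6 × 1 × 8 = 48
  FM-5: 3 × 3 × 6 = 54
  FM-6: 7 × 3 × 3 = 63
  FM-7: 4 × 5 × 8 = 160
Highest RPN is 210 → FM-3.

FM-3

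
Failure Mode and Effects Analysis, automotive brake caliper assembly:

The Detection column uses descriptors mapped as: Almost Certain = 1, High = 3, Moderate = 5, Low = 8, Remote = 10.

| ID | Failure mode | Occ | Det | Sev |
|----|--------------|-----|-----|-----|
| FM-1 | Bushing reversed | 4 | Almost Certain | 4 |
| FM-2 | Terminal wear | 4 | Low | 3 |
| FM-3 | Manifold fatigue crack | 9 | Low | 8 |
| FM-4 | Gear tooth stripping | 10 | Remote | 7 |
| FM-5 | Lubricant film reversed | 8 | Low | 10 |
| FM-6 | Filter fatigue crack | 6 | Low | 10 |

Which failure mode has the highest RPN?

RPN = Severity × Occurrence × Detection:
  FM-1: 4 × 4 × 1 = 16
  FM-2: 3 × 4 × 8 = 96
  FM-3: 8 × 9 × 8 = 576
  FM-4: 7 × 10 × 10 = 700
  FM-5: 10 × 8 × 8 = 640
  FM-6: 10 × 6 × 8 = 480
Highest RPN is 700 → FM-4.

FM-4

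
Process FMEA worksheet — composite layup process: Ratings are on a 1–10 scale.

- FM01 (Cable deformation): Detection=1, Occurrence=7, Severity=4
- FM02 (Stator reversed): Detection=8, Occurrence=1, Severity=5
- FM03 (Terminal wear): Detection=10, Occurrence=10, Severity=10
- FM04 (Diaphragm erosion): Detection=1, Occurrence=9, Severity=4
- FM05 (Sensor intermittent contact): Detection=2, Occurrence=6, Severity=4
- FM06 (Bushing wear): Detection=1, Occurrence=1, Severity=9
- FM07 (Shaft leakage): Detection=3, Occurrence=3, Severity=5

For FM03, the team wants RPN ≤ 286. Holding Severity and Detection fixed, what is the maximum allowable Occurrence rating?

FM03: S=10, O=10, D=10 → current RPN = 1000.
Fixed product = 100. Need 100 × O ≤ 286, so O ≤ 286/100 = 2.86.
Maximum integer Occurrence rating = 2 (gives RPN 200; O=3 would give 300 > 286).

2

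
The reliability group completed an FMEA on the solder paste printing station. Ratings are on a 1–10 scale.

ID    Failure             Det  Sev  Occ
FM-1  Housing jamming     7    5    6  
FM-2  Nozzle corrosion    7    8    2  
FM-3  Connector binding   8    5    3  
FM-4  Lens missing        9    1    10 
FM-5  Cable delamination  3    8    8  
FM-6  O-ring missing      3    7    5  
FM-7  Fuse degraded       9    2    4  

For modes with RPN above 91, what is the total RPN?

739

RPN = Severity × Occurrence × Detection:
  FM-1: 5 × 6 × 7 = 210
  FM-2: 8 × 2 × 7 = 112
  FM-3: 5 × 3 × 8 = 120
  FM-4: 1 × 10 × 9 = 90
  FM-5: 8 × 8 × 3 = 192
  FM-6: 7 × 5 × 3 = 105
  FM-7: 2 × 4 × 9 = 72
RPN > 91: FM-1 (210), FM-2 (112), FM-3 (120), FM-5 (192), FM-6 (105).
Sum: 210 + 112 + 120 + 192 + 105 = 739.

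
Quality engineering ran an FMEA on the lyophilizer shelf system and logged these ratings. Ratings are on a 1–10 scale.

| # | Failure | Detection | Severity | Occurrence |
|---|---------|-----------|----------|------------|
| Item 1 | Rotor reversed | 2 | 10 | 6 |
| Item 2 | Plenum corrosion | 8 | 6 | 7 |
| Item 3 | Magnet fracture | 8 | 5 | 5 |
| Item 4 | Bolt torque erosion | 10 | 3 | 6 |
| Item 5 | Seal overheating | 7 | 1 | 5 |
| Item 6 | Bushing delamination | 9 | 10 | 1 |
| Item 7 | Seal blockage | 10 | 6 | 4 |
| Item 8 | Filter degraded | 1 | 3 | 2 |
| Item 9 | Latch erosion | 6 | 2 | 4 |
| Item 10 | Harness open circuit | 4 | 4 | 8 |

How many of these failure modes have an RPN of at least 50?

7

RPN = Severity × Occurrence × Detection:
  Item 1: 10 × 6 × 2 = 120
  Item 2: 6 × 7 × 8 = 336
  Item 3: 5 × 5 × 8 = 200
  Item 4: 3 × 6 × 10 = 180
  Item 5: 1 × 5 × 7 = 35
  Item 6: 10 × 1 × 9 = 90
  Item 7: 6 × 4 × 10 = 240
  Item 8: 3 × 2 × 1 = 6
  Item 9: 2 × 4 × 6 = 48
  Item 10: 4 × 8 × 4 = 128
Modes with RPN ≥ 50: Item 1 (120), Item 2 (336), Item 3 (200), Item 4 (180), Item 6 (90), Item 7 (240), Item 10 (128) → 7.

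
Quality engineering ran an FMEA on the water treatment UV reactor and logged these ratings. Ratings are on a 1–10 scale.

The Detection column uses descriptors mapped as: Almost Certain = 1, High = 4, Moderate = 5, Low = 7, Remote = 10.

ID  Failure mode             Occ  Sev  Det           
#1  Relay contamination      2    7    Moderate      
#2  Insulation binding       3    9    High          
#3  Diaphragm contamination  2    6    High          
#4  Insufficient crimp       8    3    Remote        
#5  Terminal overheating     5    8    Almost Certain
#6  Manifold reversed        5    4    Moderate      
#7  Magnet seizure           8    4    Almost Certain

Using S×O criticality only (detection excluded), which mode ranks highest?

Criticality = Severity × Occurrence:
  #1: 7 × 2 = 14
  #2: 9 × 3 = 27
  #3: 6 × 2 = 12
  #4: 3 × 8 = 24
  #5: 8 × 5 = 40
  #6: 4 × 5 = 20
  #7: 4 × 8 = 32
Highest criticality is 40 → #5.

#5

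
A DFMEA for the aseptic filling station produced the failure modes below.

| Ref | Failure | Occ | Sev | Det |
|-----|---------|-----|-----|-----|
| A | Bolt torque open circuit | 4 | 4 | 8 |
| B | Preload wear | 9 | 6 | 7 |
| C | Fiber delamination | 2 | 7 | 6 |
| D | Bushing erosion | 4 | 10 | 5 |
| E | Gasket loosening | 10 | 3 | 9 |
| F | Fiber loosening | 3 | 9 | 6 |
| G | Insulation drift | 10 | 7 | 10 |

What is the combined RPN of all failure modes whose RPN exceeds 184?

1548

RPN = Severity × Occurrence × Detection:
  A: 4 × 4 × 8 = 128
  B: 6 × 9 × 7 = 378
  C: 7 × 2 × 6 = 84
  D: 10 × 4 × 5 = 200
  E: 3 × 10 × 9 = 270
  F: 9 × 3 × 6 = 162
  G: 7 × 10 × 10 = 700
RPN > 184: B (378), D (200), E (270), G (700).
Sum: 378 + 200 + 270 + 700 = 1548.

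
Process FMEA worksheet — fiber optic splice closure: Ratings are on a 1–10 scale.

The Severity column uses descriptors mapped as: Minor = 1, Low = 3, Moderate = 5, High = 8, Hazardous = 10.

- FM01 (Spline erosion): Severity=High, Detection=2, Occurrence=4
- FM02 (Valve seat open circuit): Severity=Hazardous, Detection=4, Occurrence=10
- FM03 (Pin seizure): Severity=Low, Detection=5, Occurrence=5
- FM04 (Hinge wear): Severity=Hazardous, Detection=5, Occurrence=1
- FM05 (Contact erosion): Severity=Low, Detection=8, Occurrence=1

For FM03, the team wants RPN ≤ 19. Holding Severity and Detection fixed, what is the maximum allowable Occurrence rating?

FM03: S=3, O=5, D=5 → current RPN = 75.
Fixed product = 15. Need 15 × O ≤ 19, so O ≤ 19/15 = 1.27.
Maximum integer Occurrence rating = 1 (gives RPN 15; O=2 would give 30 > 19).

1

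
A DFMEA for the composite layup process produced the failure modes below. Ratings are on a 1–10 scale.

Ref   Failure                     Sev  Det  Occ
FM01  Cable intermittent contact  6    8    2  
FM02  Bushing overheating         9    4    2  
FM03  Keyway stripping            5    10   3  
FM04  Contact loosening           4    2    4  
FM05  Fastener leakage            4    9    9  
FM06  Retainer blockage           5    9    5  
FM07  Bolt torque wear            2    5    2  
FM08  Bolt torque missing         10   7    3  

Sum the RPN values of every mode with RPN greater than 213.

549

RPN = Severity × Occurrence × Detection:
  FM01: 6 × 2 × 8 = 96
  FM02: 9 × 2 × 4 = 72
  FM03: 5 × 3 × 10 = 150
  FM04: 4 × 4 × 2 = 32
  FM05: 4 × 9 × 9 = 324
  FM06: 5 × 5 × 9 = 225
  FM07: 2 × 2 × 5 = 20
  FM08: 10 × 3 × 7 = 210
RPN > 213: FM05 (324), FM06 (225).
Sum: 324 + 225 = 549.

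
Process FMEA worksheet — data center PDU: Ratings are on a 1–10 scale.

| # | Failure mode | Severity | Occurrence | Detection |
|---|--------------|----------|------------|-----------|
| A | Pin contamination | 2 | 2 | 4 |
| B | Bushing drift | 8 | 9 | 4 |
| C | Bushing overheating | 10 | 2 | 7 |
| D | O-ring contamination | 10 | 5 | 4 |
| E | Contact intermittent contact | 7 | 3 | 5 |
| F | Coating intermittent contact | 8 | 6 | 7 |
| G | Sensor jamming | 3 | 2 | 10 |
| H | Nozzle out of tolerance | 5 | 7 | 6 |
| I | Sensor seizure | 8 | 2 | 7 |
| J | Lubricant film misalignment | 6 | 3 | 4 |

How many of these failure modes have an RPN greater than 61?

8

RPN = Severity × Occurrence × Detection:
  A: 2 × 2 × 4 = 16
  B: 8 × 9 × 4 = 288
  C: 10 × 2 × 7 = 140
  D: 10 × 5 × 4 = 200
  E: 7 × 3 × 5 = 105
  F: 8 × 6 × 7 = 336
  G: 3 × 2 × 10 = 60
  H: 5 × 7 × 6 = 210
  I: 8 × 2 × 7 = 112
  J: 6 × 3 × 4 = 72
Modes with RPN > 61: B (288), C (140), D (200), E (105), F (336), H (210), I (112), J (72) → 8.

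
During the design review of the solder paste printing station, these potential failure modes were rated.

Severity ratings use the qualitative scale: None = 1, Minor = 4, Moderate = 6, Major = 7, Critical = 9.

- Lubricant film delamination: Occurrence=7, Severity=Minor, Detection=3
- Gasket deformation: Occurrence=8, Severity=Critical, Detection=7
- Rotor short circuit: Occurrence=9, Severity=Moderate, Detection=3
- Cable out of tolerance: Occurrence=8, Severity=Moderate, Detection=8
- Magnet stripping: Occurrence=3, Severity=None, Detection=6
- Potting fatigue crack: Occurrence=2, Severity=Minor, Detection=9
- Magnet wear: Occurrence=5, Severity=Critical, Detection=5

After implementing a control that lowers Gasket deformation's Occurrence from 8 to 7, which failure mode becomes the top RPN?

RPN = Severity × Occurrence × Detection:
  Lubricant film delamination: 4 × 7 × 3 = 84
  Gasket deformation: 9 × 8 × 7 = 504
  Rotor short circuit: 6 × 9 × 3 = 162
  Cable out of tolerance: 6 × 8 × 8 = 384
  Magnet stripping: 1 × 3 × 6 = 18
  Potting fatigue crack: 4 × 2 × 9 = 72
  Magnet wear: 9 × 5 × 5 = 225
After action: Gasket deformation → 9 × 7 × 7 = 441.
Revised RPNs: Gasket deformation=441, Cable out of tolerance=384, Magnet wear=225, Rotor short circuit=162, Lubricant film delamination=84, Potting fatigue crack=72, Magnet stripping=18.
Highest is now Gasket deformation (441).

Gasket deformation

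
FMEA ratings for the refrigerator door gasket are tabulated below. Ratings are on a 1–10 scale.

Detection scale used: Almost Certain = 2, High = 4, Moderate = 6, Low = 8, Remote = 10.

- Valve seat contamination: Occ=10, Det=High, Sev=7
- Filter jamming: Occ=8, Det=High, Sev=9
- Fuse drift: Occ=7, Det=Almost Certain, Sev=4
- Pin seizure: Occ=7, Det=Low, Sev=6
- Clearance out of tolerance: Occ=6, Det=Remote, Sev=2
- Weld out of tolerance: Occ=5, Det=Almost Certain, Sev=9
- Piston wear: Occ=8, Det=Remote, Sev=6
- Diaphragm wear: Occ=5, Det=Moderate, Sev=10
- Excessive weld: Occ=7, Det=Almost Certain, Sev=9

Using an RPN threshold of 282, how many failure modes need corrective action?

RPN = Severity × Occurrence × Detection:
  Valve seat contamination: 7 × 10 × 4 = 280
  Filter jamming: 9 × 8 × 4 = 288
  Fuse drift: 4 × 7 × 2 = 56
  Pin seizure: 6 × 7 × 8 = 336
  Clearance out of tolerance: 2 × 6 × 10 = 120
  Weld out of tolerance: 9 × 5 × 2 = 90
  Piston wear: 6 × 8 × 10 = 480
  Diaphragm wear: 10 × 5 × 6 = 300
  Excessive weld: 9 × 7 × 2 = 126
Modes with RPN ≥ 282: Filter jamming (288), Pin seizure (336), Piston wear (480), Diaphragm wear (300) → 4.

4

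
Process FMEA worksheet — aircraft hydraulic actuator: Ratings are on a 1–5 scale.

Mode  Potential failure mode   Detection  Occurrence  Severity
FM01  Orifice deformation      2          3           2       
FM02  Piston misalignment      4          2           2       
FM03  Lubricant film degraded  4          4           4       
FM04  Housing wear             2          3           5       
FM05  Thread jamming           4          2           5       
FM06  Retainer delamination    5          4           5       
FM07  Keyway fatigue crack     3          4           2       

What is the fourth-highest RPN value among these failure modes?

30

RPN = Severity × Occurrence × Detection:
  FM01: 2 × 3 × 2 = 12
  FM02: 2 × 2 × 4 = 16
  FM03: 4 × 4 × 4 = 64
  FM04: 5 × 3 × 2 = 30
  FM05: 5 × 2 × 4 = 40
  FM06: 5 × 4 × 5 = 100
  FM07: 2 × 4 × 3 = 24
Sorted descending: 100, 64, 40, 30, 24, 16, 12.
The fourth-highest RPN is 30 (FM04).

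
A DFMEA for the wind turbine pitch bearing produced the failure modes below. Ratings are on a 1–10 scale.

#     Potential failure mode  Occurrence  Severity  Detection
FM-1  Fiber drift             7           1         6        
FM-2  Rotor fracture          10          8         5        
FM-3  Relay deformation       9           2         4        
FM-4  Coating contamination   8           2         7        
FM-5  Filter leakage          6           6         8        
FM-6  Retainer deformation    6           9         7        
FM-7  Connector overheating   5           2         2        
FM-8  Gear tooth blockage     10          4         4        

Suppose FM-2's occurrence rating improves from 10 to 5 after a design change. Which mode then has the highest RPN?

RPN = Severity × Occurrence × Detection:
  FM-1: 1 × 7 × 6 = 42
  FM-2: 8 × 10 × 5 = 400
  FM-3: 2 × 9 × 4 = 72
  FM-4: 2 × 8 × 7 = 112
  FM-5: 6 × 6 × 8 = 288
  FM-6: 9 × 6 × 7 = 378
  FM-7: 2 × 5 × 2 = 20
  FM-8: 4 × 10 × 4 = 160
After action: FM-2 → 8 × 5 × 5 = 200.
Revised RPNs: FM-6=378, FM-5=288, FM-2=200, FM-8=160, FM-4=112, FM-3=72, FM-1=42, FM-7=20.
Highest is now FM-6 (378).

FM-6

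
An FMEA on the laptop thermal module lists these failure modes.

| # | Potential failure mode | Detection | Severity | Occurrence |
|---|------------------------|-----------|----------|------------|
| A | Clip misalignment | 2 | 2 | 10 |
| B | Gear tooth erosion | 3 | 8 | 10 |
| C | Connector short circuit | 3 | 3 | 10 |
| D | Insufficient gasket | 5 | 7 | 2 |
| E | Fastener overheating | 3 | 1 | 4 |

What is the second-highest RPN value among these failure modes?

90

RPN = Severity × Occurrence × Detection:
  A: 2 × 10 × 2 = 40
  B: 8 × 10 × 3 = 240
  C: 3 × 10 × 3 = 90
  D: 7 × 2 × 5 = 70
  E: 1 × 4 × 3 = 12
Sorted descending: 240, 90, 70, 40, 12.
The second-highest RPN is 90 (C).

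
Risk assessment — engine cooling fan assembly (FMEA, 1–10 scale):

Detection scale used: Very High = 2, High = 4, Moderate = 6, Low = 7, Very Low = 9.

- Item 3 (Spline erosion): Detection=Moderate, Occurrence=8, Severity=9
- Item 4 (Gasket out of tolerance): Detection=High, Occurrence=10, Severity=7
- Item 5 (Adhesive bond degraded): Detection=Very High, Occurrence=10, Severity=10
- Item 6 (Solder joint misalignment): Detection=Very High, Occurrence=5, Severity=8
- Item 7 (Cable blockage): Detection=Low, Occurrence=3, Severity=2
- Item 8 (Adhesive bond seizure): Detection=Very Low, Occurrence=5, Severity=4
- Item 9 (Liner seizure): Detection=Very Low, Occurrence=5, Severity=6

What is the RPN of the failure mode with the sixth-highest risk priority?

RPN = Severity × Occurrence × Detection:
  Item 3: 9 × 8 × 6 = 432
  Item 4: 7 × 10 × 4 = 280
  Item 5: 10 × 10 × 2 = 200
  Item 6: 8 × 5 × 2 = 80
  Item 7: 2 × 3 × 7 = 42
  Item 8: 4 × 5 × 9 = 180
  Item 9: 6 × 5 × 9 = 270
Sorted descending: 432, 280, 270, 200, 180, 80, 42.
The sixth-highest RPN is 80 (Item 6).

80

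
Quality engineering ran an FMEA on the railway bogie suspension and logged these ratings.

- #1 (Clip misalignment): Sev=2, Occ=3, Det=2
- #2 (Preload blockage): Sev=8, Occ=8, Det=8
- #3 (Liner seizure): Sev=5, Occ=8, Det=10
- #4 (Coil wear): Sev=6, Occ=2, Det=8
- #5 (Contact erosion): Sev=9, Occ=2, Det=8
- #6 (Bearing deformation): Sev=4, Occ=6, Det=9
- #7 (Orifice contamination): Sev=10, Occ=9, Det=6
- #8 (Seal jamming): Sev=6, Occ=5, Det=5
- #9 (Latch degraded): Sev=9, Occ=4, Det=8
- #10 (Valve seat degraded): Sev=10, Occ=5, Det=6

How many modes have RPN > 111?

RPN = Severity × Occurrence × Detection:
  #1: 2 × 3 × 2 = 12
  #2: 8 × 8 × 8 = 512
  #3: 5 × 8 × 10 = 400
  #4: 6 × 2 × 8 = 96
  #5: 9 × 2 × 8 = 144
  #6: 4 × 6 × 9 = 216
  #7: 10 × 9 × 6 = 540
  #8: 6 × 5 × 5 = 150
  #9: 9 × 4 × 8 = 288
  #10: 10 × 5 × 6 = 300
Modes with RPN > 111: #2 (512), #3 (400), #5 (144), #6 (216), #7 (540), #8 (150), #9 (288), #10 (300) → 8.

8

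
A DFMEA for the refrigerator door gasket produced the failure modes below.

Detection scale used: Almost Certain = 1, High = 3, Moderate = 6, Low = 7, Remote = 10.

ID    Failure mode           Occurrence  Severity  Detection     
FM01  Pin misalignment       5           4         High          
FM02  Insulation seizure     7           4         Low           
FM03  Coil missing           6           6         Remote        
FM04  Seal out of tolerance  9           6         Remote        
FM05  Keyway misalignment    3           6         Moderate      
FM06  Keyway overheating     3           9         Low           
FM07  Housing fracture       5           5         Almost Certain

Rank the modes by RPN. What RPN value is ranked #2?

RPN = Severity × Occurrence × Detection:
  FM01: 4 × 5 × 3 = 60
  FM02: 4 × 7 × 7 = 196
  FM03: 6 × 6 × 10 = 360
  FM04: 6 × 9 × 10 = 540
  FM05: 6 × 3 × 6 = 108
  FM06: 9 × 3 × 7 = 189
  FM07: 5 × 5 × 1 = 25
Sorted descending: 540, 360, 196, 189, 108, 60, 25.
The second-highest RPN is 360 (FM03).

360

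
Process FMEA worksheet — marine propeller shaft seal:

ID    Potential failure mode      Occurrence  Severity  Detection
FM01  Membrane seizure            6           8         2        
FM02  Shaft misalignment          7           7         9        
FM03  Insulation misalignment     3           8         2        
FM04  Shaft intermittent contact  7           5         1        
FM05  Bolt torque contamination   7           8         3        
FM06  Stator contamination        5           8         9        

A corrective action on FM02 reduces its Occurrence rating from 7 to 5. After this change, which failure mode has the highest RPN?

FM06

RPN = Severity × Occurrence × Detection:
  FM01: 8 × 6 × 2 = 96
  FM02: 7 × 7 × 9 = 441
  FM03: 8 × 3 × 2 = 48
  FM04: 5 × 7 × 1 = 35
  FM05: 8 × 7 × 3 = 168
  FM06: 8 × 5 × 9 = 360
After action: FM02 → 7 × 5 × 9 = 315.
Revised RPNs: FM06=360, FM02=315, FM05=168, FM01=96, FM03=48, FM04=35.
Highest is now FM06 (360).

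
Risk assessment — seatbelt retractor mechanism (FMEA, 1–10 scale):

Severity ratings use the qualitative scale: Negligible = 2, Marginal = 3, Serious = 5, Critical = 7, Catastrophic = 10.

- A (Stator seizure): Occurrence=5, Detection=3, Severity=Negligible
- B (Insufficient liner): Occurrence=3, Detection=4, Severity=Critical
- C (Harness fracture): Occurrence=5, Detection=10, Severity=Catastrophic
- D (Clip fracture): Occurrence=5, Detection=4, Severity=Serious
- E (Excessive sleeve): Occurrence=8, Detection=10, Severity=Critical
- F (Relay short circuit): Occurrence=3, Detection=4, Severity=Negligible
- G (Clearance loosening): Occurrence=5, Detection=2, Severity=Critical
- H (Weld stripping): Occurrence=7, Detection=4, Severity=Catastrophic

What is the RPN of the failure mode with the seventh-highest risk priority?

RPN = Severity × Occurrence × Detection:
  A: 2 × 5 × 3 = 30
  B: 7 × 3 × 4 = 84
  C: 10 × 5 × 10 = 500
  D: 5 × 5 × 4 = 100
  E: 7 × 8 × 10 = 560
  F: 2 × 3 × 4 = 24
  G: 7 × 5 × 2 = 70
  H: 10 × 7 × 4 = 280
Sorted descending: 560, 500, 280, 100, 84, 70, 30, 24.
The seventh-highest RPN is 30 (A).

30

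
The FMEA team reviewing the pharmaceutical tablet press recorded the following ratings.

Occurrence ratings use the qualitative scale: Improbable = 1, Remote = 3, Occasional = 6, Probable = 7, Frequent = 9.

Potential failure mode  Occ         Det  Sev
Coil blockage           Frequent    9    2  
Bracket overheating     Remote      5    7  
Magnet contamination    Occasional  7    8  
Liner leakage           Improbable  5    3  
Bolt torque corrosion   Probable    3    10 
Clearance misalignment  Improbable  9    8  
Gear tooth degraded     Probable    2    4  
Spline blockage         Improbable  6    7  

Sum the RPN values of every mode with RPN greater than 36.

983

RPN = Severity × Occurrence × Detection:
  Coil blockage: 2 × 9 × 9 = 162
  Bracket overheating: 7 × 3 × 5 = 105
  Magnet contamination: 8 × 6 × 7 = 336
  Liner leakage: 3 × 1 × 5 = 15
  Bolt torque corrosion: 10 × 7 × 3 = 210
  Clearance misalignment: 8 × 1 × 9 = 72
  Gear tooth degraded: 4 × 7 × 2 = 56
  Spline blockage: 7 × 1 × 6 = 42
RPN > 36: Coil blockage (162), Bracket overheating (105), Magnet contamination (336), Bolt torque corrosion (210), Clearance misalignment (72), Gear tooth degraded (56), Spline blockage (42).
Sum: 162 + 105 + 336 + 210 + 72 + 56 + 42 = 983.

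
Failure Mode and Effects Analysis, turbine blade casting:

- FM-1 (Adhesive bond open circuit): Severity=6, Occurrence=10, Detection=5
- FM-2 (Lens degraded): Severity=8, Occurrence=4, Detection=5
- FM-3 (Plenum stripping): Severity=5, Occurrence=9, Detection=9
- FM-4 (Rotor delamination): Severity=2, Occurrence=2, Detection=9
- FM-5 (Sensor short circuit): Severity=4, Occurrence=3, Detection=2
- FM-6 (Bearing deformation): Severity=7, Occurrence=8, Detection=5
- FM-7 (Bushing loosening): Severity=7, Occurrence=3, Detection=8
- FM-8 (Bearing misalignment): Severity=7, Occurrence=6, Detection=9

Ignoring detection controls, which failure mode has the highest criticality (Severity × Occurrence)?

FM-1

Criticality = Severity × Occurrence:
  FM-1: 6 × 10 = 60
  FM-2: 8 × 4 = 32
  FM-3: 5 × 9 = 45
  FM-4: 2 × 2 = 4
  FM-5: 4 × 3 = 12
  FM-6: 7 × 8 = 56
  FM-7: 7 × 3 = 21
  FM-8: 7 × 6 = 42
Highest criticality is 60 → FM-1.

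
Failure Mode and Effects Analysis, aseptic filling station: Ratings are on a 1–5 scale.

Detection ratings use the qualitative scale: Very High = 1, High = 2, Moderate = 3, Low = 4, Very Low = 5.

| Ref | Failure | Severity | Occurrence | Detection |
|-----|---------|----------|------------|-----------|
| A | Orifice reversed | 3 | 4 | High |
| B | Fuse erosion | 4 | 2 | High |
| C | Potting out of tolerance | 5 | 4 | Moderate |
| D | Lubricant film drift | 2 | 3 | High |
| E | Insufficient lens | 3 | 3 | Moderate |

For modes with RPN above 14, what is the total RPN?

127

RPN = Severity × Occurrence × Detection:
  A: 3 × 4 × 2 = 24
  B: 4 × 2 × 2 = 16
  C: 5 × 4 × 3 = 60
  D: 2 × 3 × 2 = 12
  E: 3 × 3 × 3 = 27
RPN > 14: A (24), B (16), C (60), E (27).
Sum: 24 + 16 + 60 + 27 = 127.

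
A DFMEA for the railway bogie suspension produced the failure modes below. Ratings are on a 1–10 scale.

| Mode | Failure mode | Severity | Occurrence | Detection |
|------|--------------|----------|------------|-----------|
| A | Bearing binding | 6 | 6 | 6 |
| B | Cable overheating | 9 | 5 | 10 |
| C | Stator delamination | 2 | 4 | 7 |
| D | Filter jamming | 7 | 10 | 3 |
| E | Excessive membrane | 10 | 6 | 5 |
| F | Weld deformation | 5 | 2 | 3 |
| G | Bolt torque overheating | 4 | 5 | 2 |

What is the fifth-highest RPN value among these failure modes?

56

RPN = Severity × Occurrence × Detection:
  A: 6 × 6 × 6 = 216
  B: 9 × 5 × 10 = 450
  C: 2 × 4 × 7 = 56
  D: 7 × 10 × 3 = 210
  E: 10 × 6 × 5 = 300
  F: 5 × 2 × 3 = 30
  G: 4 × 5 × 2 = 40
Sorted descending: 450, 300, 216, 210, 56, 40, 30.
The fifth-highest RPN is 56 (C).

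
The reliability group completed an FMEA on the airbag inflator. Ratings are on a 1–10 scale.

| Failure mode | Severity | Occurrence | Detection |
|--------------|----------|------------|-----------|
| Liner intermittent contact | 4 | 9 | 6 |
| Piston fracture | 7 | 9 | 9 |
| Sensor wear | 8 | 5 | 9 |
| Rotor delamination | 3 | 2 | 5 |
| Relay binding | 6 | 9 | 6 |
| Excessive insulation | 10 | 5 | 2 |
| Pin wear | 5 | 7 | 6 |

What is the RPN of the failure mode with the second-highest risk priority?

360

RPN = Severity × Occurrence × Detection:
  Liner intermittent contact: 4 × 9 × 6 = 216
  Piston fracture: 7 × 9 × 9 = 567
  Sensor wear: 8 × 5 × 9 = 360
  Rotor delamination: 3 × 2 × 5 = 30
  Relay binding: 6 × 9 × 6 = 324
  Excessive insulation: 10 × 5 × 2 = 100
  Pin wear: 5 × 7 × 6 = 210
Sorted descending: 567, 360, 324, 216, 210, 100, 30.
The second-highest RPN is 360 (Sensor wear).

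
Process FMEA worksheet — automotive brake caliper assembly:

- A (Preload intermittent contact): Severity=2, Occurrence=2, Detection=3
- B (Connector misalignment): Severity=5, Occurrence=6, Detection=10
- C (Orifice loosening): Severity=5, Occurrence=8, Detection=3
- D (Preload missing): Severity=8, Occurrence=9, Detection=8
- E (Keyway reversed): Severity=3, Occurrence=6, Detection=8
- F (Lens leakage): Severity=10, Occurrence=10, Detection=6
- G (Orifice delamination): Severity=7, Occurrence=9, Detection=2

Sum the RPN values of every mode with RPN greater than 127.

1620

RPN = Severity × Occurrence × Detection:
  A: 2 × 2 × 3 = 12
  B: 5 × 6 × 10 = 300
  C: 5 × 8 × 3 = 120
  D: 8 × 9 × 8 = 576
  E: 3 × 6 × 8 = 144
  F: 10 × 10 × 6 = 600
  G: 7 × 9 × 2 = 126
RPN > 127: B (300), D (576), E (144), F (600).
Sum: 300 + 576 + 144 + 600 = 1620.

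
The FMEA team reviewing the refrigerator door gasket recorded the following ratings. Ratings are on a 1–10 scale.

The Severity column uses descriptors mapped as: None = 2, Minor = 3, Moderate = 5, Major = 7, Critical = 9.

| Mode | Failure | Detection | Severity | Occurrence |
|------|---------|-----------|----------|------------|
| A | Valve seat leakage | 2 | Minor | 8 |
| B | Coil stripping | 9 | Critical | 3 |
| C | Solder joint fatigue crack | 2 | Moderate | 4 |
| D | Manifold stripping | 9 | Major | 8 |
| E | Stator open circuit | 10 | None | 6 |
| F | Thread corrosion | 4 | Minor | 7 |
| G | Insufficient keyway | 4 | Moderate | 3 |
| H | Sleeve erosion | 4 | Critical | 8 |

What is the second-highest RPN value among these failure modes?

288

RPN = Severity × Occurrence × Detection:
  A: 3 × 8 × 2 = 48
  B: 9 × 3 × 9 = 243
  C: 5 × 4 × 2 = 40
  D: 7 × 8 × 9 = 504
  E: 2 × 6 × 10 = 120
  F: 3 × 7 × 4 = 84
  G: 5 × 3 × 4 = 60
  H: 9 × 8 × 4 = 288
Sorted descending: 504, 288, 243, 120, 84, 60, 48, 40.
The second-highest RPN is 288 (H).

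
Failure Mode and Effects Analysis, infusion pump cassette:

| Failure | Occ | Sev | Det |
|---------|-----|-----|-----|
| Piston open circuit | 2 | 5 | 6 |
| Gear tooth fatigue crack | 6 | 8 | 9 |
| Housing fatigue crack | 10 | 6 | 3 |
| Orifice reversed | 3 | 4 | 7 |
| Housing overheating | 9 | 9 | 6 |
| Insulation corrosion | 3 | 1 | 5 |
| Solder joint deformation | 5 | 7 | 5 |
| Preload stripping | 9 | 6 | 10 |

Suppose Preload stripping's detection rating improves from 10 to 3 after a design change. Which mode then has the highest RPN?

Housing overheating

RPN = Severity × Occurrence × Detection:
  Piston open circuit: 5 × 2 × 6 = 60
  Gear tooth fatigue crack: 8 × 6 × 9 = 432
  Housing fatigue crack: 6 × 10 × 3 = 180
  Orifice reversed: 4 × 3 × 7 = 84
  Housing overheating: 9 × 9 × 6 = 486
  Insulation corrosion: 1 × 3 × 5 = 15
  Solder joint deformation: 7 × 5 × 5 = 175
  Preload stripping: 6 × 9 × 10 = 540
After action: Preload stripping → 6 × 9 × 3 = 162.
Revised RPNs: Housing overheating=486, Gear tooth fatigue crack=432, Housing fatigue crack=180, Solder joint deformation=175, Preload stripping=162, Orifice reversed=84, Piston open circuit=60, Insulation corrosion=15.
Highest is now Housing overheating (486).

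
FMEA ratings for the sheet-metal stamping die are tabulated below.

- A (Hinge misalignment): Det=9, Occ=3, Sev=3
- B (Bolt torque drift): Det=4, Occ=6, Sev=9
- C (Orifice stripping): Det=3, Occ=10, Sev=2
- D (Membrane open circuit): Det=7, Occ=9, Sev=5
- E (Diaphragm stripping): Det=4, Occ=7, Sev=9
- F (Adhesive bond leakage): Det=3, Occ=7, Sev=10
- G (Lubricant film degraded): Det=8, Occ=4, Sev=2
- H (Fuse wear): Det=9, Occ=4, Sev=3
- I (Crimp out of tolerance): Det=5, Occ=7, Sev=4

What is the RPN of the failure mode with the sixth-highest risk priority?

108

RPN = Severity × Occurrence × Detection:
  A: 3 × 3 × 9 = 81
  B: 9 × 6 × 4 = 216
  C: 2 × 10 × 3 = 60
  D: 5 × 9 × 7 = 315
  E: 9 × 7 × 4 = 252
  F: 10 × 7 × 3 = 210
  G: 2 × 4 × 8 = 64
  H: 3 × 4 × 9 = 108
  I: 4 × 7 × 5 = 140
Sorted descending: 315, 252, 216, 210, 140, 108, 81, 64, 60.
The sixth-highest RPN is 108 (H).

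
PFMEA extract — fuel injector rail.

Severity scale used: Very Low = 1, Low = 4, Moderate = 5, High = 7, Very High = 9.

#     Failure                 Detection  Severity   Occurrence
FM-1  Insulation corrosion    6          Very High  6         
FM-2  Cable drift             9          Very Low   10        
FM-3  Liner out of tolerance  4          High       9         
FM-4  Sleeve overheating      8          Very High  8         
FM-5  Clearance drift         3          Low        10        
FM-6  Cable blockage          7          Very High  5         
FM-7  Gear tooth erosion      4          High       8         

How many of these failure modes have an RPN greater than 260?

3

RPN = Severity × Occurrence × Detection:
  FM-1: 9 × 6 × 6 = 324
  FM-2: 1 × 10 × 9 = 90
  FM-3: 7 × 9 × 4 = 252
  FM-4: 9 × 8 × 8 = 576
  FM-5: 4 × 10 × 3 = 120
  FM-6: 9 × 5 × 7 = 315
  FM-7: 7 × 8 × 4 = 224
Modes with RPN > 260: FM-1 (324), FM-4 (576), FM-6 (315) → 3.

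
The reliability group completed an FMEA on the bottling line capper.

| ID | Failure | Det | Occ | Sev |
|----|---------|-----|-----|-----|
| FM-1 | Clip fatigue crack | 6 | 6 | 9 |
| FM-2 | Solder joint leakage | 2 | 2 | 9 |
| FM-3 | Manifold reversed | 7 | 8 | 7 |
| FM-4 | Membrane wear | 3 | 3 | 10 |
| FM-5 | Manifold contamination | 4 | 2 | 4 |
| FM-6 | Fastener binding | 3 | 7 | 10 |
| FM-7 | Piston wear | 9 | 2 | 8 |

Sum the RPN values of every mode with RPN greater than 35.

1196

RPN = Severity × Occurrence × Detection:
  FM-1: 9 × 6 × 6 = 324
  FM-2: 9 × 2 × 2 = 36
  FM-3: 7 × 8 × 7 = 392
  FM-4: 10 × 3 × 3 = 90
  FM-5: 4 × 2 × 4 = 32
  FM-6: 10 × 7 × 3 = 210
  FM-7: 8 × 2 × 9 = 144
RPN > 35: FM-1 (324), FM-2 (36), FM-3 (392), FM-4 (90), FM-6 (210), FM-7 (144).
Sum: 324 + 36 + 392 + 90 + 210 + 144 = 1196.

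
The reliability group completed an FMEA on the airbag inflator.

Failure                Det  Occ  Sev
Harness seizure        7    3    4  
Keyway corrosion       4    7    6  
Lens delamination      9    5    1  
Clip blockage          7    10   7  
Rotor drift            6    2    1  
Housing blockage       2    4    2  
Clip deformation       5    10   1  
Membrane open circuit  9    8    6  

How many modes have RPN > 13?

7

RPN = Severity × Occurrence × Detection:
  Harness seizure: 4 × 3 × 7 = 84
  Keyway corrosion: 6 × 7 × 4 = 168
  Lens delamination: 1 × 5 × 9 = 45
  Clip blockage: 7 × 10 × 7 = 490
  Rotor drift: 1 × 2 × 6 = 12
  Housing blockage: 2 × 4 × 2 = 16
  Clip deformation: 1 × 10 × 5 = 50
  Membrane open circuit: 6 × 8 × 9 = 432
Modes with RPN > 13: Harness seizure (84), Keyway corrosion (168), Lens delamination (45), Clip blockage (490), Housing blockage (16), Clip deformation (50), Membrane open circuit (432) → 7.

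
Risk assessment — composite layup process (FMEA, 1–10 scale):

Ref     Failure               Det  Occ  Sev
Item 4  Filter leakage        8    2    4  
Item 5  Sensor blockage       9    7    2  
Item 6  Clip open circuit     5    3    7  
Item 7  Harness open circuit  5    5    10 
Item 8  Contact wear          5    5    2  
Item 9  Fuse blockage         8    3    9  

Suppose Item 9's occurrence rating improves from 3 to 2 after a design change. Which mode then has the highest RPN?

RPN = Severity × Occurrence × Detection:
  Item 4: 4 × 2 × 8 = 64
  Item 5: 2 × 7 × 9 = 126
  Item 6: 7 × 3 × 5 = 105
  Item 7: 10 × 5 × 5 = 250
  Item 8: 2 × 5 × 5 = 50
  Item 9: 9 × 3 × 8 = 216
After action: Item 9 → 9 × 2 × 8 = 144.
Revised RPNs: Item 7=250, Item 9=144, Item 5=126, Item 6=105, Item 4=64, Item 8=50.
Highest is now Item 7 (250).

Item 7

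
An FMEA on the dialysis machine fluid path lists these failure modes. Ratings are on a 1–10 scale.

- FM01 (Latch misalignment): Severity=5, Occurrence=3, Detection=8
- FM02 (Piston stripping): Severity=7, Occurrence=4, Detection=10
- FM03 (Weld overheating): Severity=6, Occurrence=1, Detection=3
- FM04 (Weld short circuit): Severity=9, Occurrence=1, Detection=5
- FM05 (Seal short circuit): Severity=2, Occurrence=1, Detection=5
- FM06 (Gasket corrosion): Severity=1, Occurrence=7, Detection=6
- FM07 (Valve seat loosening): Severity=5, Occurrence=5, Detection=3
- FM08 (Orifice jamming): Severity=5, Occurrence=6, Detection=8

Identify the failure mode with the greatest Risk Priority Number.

RPN = Severity × Occurrence × Detection:
  FM01: 5 × 3 × 8 = 120
  FM02: 7 × 4 × 10 = 280
  FM03: 6 × 1 × 3 = 18
  FM04: 9 × 1 × 5 = 45
  FM05: 2 × 1 × 5 = 10
  FM06: 1 × 7 × 6 = 42
  FM07: 5 × 5 × 3 = 75
  FM08: 5 × 6 × 8 = 240
Highest RPN is 280 → FM02.

FM02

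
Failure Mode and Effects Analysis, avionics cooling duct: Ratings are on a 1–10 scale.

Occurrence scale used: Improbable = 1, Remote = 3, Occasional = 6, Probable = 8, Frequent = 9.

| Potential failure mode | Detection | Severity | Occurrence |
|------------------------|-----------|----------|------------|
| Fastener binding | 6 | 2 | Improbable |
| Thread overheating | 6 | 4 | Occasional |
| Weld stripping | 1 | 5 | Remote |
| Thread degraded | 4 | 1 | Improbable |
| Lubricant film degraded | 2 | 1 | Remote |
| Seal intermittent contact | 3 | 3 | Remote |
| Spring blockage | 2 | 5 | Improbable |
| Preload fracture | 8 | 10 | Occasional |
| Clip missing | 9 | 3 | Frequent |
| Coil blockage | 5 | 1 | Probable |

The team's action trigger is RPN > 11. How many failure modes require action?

RPN = Severity × Occurrence × Detection:
  Fastener binding: 2 × 1 × 6 = 12
  Thread overheating: 4 × 6 × 6 = 144
  Weld stripping: 5 × 3 × 1 = 15
  Thread degraded: 1 × 1 × 4 = 4
  Lubricant film degraded: 1 × 3 × 2 = 6
  Seal intermittent contact: 3 × 3 × 3 = 27
  Spring blockage: 5 × 1 × 2 = 10
  Preload fracture: 10 × 6 × 8 = 480
  Clip missing: 3 × 9 × 9 = 243
  Coil blockage: 1 × 8 × 5 = 40
Modes with RPN > 11: Fastener binding (12), Thread overheating (144), Weld stripping (15), Seal intermittent contact (27), Preload fracture (480), Clip missing (243), Coil blockage (40) → 7.

7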